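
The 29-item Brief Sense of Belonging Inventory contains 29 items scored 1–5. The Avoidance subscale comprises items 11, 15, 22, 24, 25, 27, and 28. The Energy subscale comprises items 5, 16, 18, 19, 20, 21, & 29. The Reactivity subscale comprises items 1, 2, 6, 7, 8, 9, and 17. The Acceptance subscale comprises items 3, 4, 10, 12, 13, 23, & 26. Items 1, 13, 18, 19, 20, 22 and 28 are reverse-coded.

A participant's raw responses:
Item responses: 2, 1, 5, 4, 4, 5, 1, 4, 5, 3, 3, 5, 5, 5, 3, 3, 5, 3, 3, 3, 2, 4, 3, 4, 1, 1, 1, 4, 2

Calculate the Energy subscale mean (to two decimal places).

2.86

Energy items: 5, 16, 18, 19, 20, 21, 29.
Of these, items 18, 19 and 20 are reverse-coded; on a 1–5 scale, reversed = 6 − raw.
  item 5: 4
  item 16: 3
  item 18: 6 − 3 = 3
  item 19: 6 − 3 = 3
  item 20: 6 − 3 = 3
  item 21: 2
  item 29: 2
Sum = 4 + 3 + 3 + 3 + 3 + 2 + 2 = 20
Mean = 20 / 7 = 2.86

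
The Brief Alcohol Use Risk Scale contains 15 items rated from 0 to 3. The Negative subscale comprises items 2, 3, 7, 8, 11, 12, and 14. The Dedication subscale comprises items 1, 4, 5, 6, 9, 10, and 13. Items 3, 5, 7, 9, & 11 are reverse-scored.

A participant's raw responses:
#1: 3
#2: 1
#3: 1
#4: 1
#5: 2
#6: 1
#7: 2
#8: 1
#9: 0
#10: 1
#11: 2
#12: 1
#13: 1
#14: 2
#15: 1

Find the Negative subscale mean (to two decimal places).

1.29

Negative items: 2, 3, 7, 8, 11, 12, 14.
Of these, items 3, 7, and 11 are reverse-scored; on a 0–3 scale, reversed = 3 − raw.
  item 2: 1
  item 3: 3 − 1 = 2
  item 7: 3 − 2 = 1
  item 8: 1
  item 11: 3 − 2 = 1
  item 12: 1
  item 14: 2
Sum = 1 + 2 + 1 + 1 + 1 + 1 + 2 = 9
Mean = 9 / 7 = 1.29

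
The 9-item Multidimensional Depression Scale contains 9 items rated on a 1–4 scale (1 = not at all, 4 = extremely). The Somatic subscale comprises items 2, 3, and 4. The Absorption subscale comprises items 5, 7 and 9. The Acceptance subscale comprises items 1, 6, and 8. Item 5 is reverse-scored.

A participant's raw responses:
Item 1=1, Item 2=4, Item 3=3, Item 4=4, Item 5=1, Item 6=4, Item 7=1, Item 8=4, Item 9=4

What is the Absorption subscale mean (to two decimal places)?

3.00

Absorption items: 5, 7, 9.
Of these, item 5 is reverse-scored; reverse-coded value = 5 − response.
  item 5: 5 − 1 = 4
  item 7: 1
  item 9: 4
Sum = 4 + 1 + 4 = 9
Mean = 9 / 3 = 3.00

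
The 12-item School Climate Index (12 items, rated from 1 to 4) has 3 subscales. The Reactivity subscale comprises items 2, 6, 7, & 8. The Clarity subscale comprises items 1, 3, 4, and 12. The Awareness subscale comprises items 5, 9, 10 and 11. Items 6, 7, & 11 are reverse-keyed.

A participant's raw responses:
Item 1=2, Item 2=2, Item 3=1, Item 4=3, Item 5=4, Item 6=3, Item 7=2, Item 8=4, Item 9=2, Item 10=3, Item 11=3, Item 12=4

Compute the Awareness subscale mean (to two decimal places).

Awareness items: 5, 9, 10, 11.
Of these, item 11 is reverse-keyed; on a 1–4 scale, reversed = 5 − raw.
  item 5: 4
  item 9: 2
  item 10: 3
  item 11: 5 − 3 = 2
Sum = 4 + 2 + 3 + 2 = 11
Mean = 11 / 4 = 2.75

2.75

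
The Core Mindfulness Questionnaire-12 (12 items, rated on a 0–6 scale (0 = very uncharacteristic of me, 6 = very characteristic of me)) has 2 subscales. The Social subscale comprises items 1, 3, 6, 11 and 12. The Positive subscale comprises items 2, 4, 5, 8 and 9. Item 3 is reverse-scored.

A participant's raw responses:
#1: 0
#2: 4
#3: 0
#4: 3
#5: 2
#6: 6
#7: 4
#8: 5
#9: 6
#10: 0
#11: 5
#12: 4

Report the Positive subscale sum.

Positive items: 2, 4, 5, 8, 9.
  item 2: 4
  item 4: 3
  item 5: 2
  item 8: 5
  item 9: 6
Sum = 4 + 3 + 2 + 5 + 6 = 20

20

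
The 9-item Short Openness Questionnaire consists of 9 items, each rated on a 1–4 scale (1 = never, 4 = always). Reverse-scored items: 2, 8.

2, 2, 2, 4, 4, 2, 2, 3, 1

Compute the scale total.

22

Reversing items 2 and 8 with 5 − raw:
Total = 2 + (5−2) + 2 + 4 + 4 + 2 + 2 + (5−3) + 1
      = 2 + 3 + 2 + 4 + 4 + 2 + 2 + 2 + 1 = 22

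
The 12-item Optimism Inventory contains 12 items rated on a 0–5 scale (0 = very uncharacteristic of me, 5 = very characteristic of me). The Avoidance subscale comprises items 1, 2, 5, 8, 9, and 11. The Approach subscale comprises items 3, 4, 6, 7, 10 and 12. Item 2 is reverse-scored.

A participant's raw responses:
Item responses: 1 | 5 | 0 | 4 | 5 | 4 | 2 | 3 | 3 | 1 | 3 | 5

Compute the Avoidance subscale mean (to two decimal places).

Avoidance items: 1, 2, 5, 8, 9, 11.
Of these, item 2 is reverse-scored; reversed = (0+5) − raw = 5 − raw.
  item 1: 1
  item 2: 5 − 5 = 0
  item 5: 5
  item 8: 3
  item 9: 3
  item 11: 3
Sum = 1 + 0 + 5 + 3 + 3 + 3 = 15
Mean = 15 / 6 = 2.50

2.50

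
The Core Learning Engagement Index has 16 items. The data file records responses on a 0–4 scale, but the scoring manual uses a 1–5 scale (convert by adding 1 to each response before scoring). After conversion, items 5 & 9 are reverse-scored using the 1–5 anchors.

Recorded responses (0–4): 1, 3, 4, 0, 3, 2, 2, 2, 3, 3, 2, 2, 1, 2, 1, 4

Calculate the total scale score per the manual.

47

Convert to 1–5: 2, 4, 5, 1, 4, 3, 3, 3, 4, 4, 3, 3, 2, 3, 2, 5
Reverse-coded (on a 1–5 scale, reversed = 6 − raw):
  item 5: 6 − 4 = 2
  item 9: 6 − 4 = 2
Scored: 2, 4, 5, 1, 2, 3, 3, 3, 2, 4, 3, 3, 2, 3, 2, 5
Total = 47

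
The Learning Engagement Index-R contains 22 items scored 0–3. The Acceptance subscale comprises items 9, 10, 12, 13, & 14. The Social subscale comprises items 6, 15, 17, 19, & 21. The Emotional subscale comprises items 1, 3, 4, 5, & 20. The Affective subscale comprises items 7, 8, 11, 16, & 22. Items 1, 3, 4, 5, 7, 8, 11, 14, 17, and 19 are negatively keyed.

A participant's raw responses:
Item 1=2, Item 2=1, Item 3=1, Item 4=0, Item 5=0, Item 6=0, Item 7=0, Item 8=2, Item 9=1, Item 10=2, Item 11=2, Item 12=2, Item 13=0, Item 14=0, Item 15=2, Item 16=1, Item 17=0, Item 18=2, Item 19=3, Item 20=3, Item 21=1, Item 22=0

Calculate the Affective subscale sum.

Affective items: 7, 8, 11, 16, 22.
Of these, items 7, 8 and 11 are negatively keyed; on a 0–3 scale, reversed = 3 − raw.
  item 7: 3 − 0 = 3
  item 8: 3 − 2 = 1
  item 11: 3 − 2 = 1
  item 16: 1
  item 22: 0
Sum = 3 + 1 + 1 + 1 + 0 = 6

6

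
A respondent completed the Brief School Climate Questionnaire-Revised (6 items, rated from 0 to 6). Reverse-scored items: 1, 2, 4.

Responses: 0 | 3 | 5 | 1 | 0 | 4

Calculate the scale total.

23

Raw sum = 13. Reverse-scored items: 1, 2, 4; their raw sum = 4.
Each reversal replaces raw with 6 − raw, changing the total by 6 − 2·raw per item.
Total = 13 + 3·6 − 2·4 = 13 + 18 − 8 = 23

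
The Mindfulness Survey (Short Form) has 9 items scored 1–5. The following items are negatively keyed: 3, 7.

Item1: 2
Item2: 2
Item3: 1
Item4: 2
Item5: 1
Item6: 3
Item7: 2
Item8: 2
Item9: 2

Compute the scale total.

23

Negatively keyed items use 6 − raw:
  item 3: 6 − 1 = 5
  item 7: 6 − 2 = 4
Scored items: 2, 2, 5, 2, 1, 3, 4, 2, 2
Total = 2 + 2 + 5 + 2 + 1 + 3 + 4 + 2 + 2 = 23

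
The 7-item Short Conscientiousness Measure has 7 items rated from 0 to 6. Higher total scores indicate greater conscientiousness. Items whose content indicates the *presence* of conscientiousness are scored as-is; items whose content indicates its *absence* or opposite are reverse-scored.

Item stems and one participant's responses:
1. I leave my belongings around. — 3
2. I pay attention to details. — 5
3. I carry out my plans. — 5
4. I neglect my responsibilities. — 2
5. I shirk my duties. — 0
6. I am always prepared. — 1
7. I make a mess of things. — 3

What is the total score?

Items 1, 4, 5, 7 describe the absence/opposite of conscientiousness → reverse-score.
on a 0–6 scale, reversed = 6 − raw.
  item 1: 6 − 3 = 3
  item 2: 5
  item 3: 5
  item 4: 6 − 2 = 4
  item 5: 6 − 0 = 6
  item 6: 1
  item 7: 6 − 3 = 3
Total = 3 + 5 + 5 + 4 + 6 + 1 + 3 = 27

27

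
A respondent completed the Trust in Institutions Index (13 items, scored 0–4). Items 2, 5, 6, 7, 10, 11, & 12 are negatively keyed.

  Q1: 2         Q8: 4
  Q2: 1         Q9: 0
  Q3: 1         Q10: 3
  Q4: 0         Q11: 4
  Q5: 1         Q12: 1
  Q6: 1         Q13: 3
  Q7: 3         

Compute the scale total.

24

Reversing items 2, 5, 6, 7, 10, 11, and 12 with 4 − raw:
Total = 2 + (4−1) + 1 + 0 + (4−1) + (4−1) + (4−3) + 4 + 0 + (4−3) + (4−4) + (4−1) + 3
      = 2 + 3 + 1 + 0 + 3 + 3 + 1 + 4 + 0 + 1 + 0 + 3 + 3 = 24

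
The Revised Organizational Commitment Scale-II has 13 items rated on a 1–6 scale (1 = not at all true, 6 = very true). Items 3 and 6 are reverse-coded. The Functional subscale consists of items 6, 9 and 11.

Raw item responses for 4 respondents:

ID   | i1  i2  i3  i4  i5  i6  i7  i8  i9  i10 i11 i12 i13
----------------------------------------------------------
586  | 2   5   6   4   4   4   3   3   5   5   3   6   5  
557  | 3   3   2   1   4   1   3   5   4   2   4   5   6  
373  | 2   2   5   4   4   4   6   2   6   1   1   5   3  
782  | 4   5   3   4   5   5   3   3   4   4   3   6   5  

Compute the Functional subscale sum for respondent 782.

9

Respondent 782 raw: 4, 5, 3, 4, 5, 5, 3, 3, 4, 4, 3, 6, 5.
Functional items: 6, 9, 11.
Reverse-coded (on a 1–6 scale, reversed = 7 − raw):
  item 6: 7 − 5 = 2
  item 9: 4
  item 11: 3
Sum = 2 + 4 + 3 = 9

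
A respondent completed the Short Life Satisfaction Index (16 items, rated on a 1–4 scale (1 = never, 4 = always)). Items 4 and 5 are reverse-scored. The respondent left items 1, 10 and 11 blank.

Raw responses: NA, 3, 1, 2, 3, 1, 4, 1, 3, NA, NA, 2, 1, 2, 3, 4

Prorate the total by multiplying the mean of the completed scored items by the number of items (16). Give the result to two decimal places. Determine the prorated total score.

Reverse-coded (reverse-coded value = 5 − response):
  item 4: 5 − 2 = 3
  item 5: 5 − 3 = 2
Completed scored items (13 of 16): 3, 1, 3, 2, 1, 4, 1, 3, 2, 1, 2, 3, 4; sum = 30.
Person mean = 30 / 13 ≈ 2.3077
Prorated total = (30 / 13) × 16 = 36.92 (to 2 dp)

36.92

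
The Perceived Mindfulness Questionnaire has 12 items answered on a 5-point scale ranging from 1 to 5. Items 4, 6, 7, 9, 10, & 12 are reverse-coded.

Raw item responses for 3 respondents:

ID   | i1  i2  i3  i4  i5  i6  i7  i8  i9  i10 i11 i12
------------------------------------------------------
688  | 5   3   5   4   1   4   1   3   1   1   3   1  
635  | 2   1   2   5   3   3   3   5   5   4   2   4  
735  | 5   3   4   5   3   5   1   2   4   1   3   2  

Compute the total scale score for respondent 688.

Respondent 688 raw: 5, 3, 5, 4, 1, 4, 1, 3, 1, 1, 3, 1.
Reverse-coded (reversed = (1+5) − raw = 6 − raw):
  item 1: 5
  item 2: 3
  item 3: 5
  item 4: 6 − 4 = 2
  item 5: 1
  item 6: 6 − 4 = 2
  item 7: 6 − 1 = 5
  item 8: 3
  item 9: 6 − 1 = 5
  item 10: 6 − 1 = 5
  item 11: 3
  item 12: 6 − 1 = 5
Sum = 5 + 3 + 5 + 2 + 1 + 2 + 5 + 3 + 5 + 5 + 3 + 5 = 44

44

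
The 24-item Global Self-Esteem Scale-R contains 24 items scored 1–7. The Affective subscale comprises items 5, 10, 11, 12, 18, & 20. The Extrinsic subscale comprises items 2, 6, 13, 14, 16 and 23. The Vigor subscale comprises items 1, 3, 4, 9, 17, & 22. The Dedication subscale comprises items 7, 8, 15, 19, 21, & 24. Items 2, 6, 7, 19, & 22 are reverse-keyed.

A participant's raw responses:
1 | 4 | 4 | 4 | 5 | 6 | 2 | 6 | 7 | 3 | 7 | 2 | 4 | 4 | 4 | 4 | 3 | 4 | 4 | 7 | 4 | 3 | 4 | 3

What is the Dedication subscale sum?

27

Dedication items: 7, 8, 15, 19, 21, 24.
Of these, items 7 and 19 are reverse-keyed; on a 1–7 scale, reversed = 8 − raw.
  item 7: 8 − 2 = 6
  item 8: 6
  item 15: 4
  item 19: 8 − 4 = 4
  item 21: 4
  item 24: 3
Sum = 6 + 6 + 4 + 4 + 4 + 3 = 27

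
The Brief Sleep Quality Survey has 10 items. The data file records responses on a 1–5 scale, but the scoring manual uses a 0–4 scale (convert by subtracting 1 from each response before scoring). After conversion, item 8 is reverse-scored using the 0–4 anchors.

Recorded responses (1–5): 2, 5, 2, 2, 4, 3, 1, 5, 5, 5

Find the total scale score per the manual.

20

Convert to 0–4: 1, 4, 1, 1, 3, 2, 0, 4, 4, 4
Reverse-coded (reversed = (0+4) − raw = 4 − raw):
  item 8: 4 − 4 = 0
Scored: 1, 4, 1, 1, 3, 2, 0, 0, 4, 4
Total = 20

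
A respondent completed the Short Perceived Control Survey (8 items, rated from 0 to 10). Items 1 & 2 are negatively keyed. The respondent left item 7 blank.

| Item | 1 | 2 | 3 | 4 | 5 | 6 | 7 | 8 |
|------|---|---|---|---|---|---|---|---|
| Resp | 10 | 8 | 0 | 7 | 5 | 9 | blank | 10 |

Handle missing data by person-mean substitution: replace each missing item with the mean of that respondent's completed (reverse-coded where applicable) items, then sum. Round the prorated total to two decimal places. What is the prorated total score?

Reverse-coded (reversed = (0+10) − raw = 10 − raw):
  item 1: 10 − 10 = 0
  item 2: 10 − 8 = 2
Completed scored items (7 of 8): 0, 2, 0, 7, 5, 9, 10; sum = 33.
Person mean = 33 / 7 ≈ 4.7143
Prorated total = (33 / 7) × 8 = 37.71 (to 2 dp)

37.71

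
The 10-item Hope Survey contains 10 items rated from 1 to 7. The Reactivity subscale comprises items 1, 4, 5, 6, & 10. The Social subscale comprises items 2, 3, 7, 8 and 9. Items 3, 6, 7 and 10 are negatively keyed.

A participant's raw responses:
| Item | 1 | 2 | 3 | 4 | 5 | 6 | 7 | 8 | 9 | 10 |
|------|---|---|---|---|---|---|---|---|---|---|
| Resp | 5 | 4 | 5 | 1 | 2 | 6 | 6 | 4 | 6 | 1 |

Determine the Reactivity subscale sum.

Reactivity items: 1, 4, 5, 6, 10.
Of these, items 6 and 10 are negatively keyed; reverse-coded value = 8 − response.
  item 1: 5
  item 4: 1
  item 5: 2
  item 6: 8 − 6 = 2
  item 10: 8 − 1 = 7
Sum = 5 + 1 + 2 + 2 + 7 = 17

17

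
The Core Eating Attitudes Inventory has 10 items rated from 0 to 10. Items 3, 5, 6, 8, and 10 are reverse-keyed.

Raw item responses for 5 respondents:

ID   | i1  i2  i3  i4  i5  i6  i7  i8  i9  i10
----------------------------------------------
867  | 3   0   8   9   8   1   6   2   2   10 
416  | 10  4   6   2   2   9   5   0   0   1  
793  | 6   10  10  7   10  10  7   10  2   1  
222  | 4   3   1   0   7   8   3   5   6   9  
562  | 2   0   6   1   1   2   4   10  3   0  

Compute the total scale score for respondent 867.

41

Respondent 867 raw: 3, 0, 8, 9, 8, 1, 6, 2, 2, 10.
Reverse-coded (reversed = (0+10) − raw = 10 − raw):
  item 1: 3
  item 2: 0
  item 3: 10 − 8 = 2
  item 4: 9
  item 5: 10 − 8 = 2
  item 6: 10 − 1 = 9
  item 7: 6
  item 8: 10 − 2 = 8
  item 9: 2
  item 10: 10 − 10 = 0
Sum = 3 + 0 + 2 + 9 + 2 + 9 + 6 + 8 + 2 + 0 = 41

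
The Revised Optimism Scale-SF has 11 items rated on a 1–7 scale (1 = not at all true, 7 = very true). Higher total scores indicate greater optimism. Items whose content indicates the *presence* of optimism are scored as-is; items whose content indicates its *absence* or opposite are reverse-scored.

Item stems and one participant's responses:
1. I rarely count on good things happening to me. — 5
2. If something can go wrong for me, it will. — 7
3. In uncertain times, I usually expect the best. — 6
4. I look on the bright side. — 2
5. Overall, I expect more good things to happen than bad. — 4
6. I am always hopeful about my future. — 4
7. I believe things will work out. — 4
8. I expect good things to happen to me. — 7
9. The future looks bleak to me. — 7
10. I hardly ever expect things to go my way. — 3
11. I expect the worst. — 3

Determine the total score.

42

Items 1, 2, 9, 10, 11 describe the absence/opposite of optimism → reverse-score.
on a 1–7 scale, reversed = 8 − raw.
  item 1: 8 − 5 = 3
  item 2: 8 − 7 = 1
  item 3: 6
  item 4: 2
  item 5: 4
  item 6: 4
  item 7: 4
  item 8: 7
  item 9: 8 − 7 = 1
  item 10: 8 − 3 = 5
  item 11: 8 − 3 = 5
Total = 3 + 1 + 6 + 2 + 4 + 4 + 4 + 7 + 1 + 5 + 5 = 42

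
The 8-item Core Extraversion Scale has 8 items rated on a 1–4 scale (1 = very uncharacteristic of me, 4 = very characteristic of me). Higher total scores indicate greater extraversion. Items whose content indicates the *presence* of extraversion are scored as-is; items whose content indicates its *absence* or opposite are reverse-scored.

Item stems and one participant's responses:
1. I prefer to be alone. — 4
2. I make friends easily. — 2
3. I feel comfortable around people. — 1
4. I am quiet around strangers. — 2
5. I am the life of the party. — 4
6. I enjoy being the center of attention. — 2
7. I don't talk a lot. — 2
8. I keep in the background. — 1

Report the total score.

Items 1, 4, 7, 8 describe the absence/opposite of extraversion → reverse-score.
reversed = (1+4) − raw = 5 − raw.
  item 1: 5 − 4 = 1
  item 2: 2
  item 3: 1
  item 4: 5 − 2 = 3
  item 5: 4
  item 6: 2
  item 7: 5 − 2 = 3
  item 8: 5 − 1 = 4
Total = 1 + 2 + 1 + 3 + 4 + 2 + 3 + 4 = 20

20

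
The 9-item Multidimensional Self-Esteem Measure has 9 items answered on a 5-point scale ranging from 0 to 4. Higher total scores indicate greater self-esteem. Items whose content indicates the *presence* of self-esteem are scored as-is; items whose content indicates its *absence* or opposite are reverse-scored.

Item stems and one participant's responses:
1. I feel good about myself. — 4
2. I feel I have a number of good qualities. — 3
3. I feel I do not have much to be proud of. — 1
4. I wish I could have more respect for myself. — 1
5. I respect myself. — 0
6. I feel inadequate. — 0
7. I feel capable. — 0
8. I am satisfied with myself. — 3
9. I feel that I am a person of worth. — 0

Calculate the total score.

20

Items 3, 4, 6 describe the absence/opposite of self-esteem → reverse-score.
reverse-coded value = 4 − response.
  item 1: 4
  item 2: 3
  item 3: 4 − 1 = 3
  item 4: 4 − 1 = 3
  item 5: 0
  item 6: 4 − 0 = 4
  item 7: 0
  item 8: 3
  item 9: 0
Total = 4 + 3 + 3 + 3 + 0 + 4 + 0 + 3 + 0 = 20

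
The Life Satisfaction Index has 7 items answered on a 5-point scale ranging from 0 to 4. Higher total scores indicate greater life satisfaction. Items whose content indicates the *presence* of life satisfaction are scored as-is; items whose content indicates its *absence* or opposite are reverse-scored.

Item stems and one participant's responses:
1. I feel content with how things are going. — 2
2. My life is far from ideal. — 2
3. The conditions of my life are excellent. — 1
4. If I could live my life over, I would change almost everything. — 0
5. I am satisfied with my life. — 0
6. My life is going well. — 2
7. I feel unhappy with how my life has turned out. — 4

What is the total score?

Items 2, 4, 7 describe the absence/opposite of life satisfaction → reverse-score.
on a 0–4 scale, reversed = 4 − raw.
  item 1: 2
  item 2: 4 − 2 = 2
  item 3: 1
  item 4: 4 − 0 = 4
  item 5: 0
  item 6: 2
  item 7: 4 − 4 = 0
Total = 2 + 2 + 1 + 4 + 0 + 2 + 0 = 11

11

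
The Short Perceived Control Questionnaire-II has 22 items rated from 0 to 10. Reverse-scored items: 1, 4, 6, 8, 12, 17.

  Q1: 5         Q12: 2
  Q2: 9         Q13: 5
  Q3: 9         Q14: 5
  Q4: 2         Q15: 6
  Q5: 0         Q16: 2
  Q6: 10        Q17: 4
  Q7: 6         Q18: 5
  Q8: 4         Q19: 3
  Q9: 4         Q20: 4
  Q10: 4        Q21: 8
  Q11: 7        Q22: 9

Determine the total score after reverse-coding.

Reversing items 1, 4, 6, 8, 12, & 17 with 10 − raw:
Total = (10−5) + 9 + 9 + (10−2) + 0 + (10−10) + 6 + (10−4) + 4 + 4 + 7 + (10−2) + 5 + 5 + 6 + 2 + (10−4) + 5 + 3 + 4 + 8 + 9
      = 5 + 9 + 9 + 8 + 0 + 0 + 6 + 6 + 4 + 4 + 7 + 8 + 5 + 5 + 6 + 2 + 6 + 5 + 3 + 4 + 8 + 9 = 119

119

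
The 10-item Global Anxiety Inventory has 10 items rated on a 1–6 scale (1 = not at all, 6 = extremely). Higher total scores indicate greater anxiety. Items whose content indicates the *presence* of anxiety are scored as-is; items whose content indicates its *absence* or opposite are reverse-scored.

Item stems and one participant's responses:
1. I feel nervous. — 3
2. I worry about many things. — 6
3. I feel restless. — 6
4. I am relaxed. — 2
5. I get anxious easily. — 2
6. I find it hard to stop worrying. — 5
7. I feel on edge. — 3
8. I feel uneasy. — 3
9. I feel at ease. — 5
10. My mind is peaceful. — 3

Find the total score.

39

Items 4, 9, 10 describe the absence/opposite of anxiety → reverse-score.
on a 1–6 scale, reversed = 7 − raw.
  item 1: 3
  item 2: 6
  item 3: 6
  item 4: 7 − 2 = 5
  item 5: 2
  item 6: 5
  item 7: 3
  item 8: 3
  item 9: 7 − 5 = 2
  item 10: 7 − 3 = 4
Total = 3 + 6 + 6 + 5 + 2 + 5 + 3 + 3 + 2 + 4 = 39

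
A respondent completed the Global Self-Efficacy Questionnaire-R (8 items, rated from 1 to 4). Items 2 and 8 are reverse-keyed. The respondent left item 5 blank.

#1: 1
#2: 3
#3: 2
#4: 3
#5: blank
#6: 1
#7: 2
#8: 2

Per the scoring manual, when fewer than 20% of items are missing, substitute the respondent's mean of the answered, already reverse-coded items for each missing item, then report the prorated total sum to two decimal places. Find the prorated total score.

16.00

Reverse-coded (on a 1–4 scale, reversed = 5 − raw):
  item 2: 5 − 3 = 2
  item 8: 5 − 2 = 3
Completed scored items (7 of 8): 1, 2, 2, 3, 1, 2, 3; sum = 14.
Person mean = 14 / 7 ≈ 2.0000
Prorated total = (14 / 7) × 8 = 16.00 (to 2 dp)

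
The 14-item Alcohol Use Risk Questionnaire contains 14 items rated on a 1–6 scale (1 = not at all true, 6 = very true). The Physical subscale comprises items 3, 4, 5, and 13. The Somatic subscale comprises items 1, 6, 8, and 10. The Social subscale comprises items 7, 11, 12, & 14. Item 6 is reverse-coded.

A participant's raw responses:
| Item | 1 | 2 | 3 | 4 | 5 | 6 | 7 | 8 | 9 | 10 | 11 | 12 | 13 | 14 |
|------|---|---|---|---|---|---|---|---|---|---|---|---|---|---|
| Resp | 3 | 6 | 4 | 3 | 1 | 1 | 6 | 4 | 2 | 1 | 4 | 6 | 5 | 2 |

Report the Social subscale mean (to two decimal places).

4.50

Social items: 7, 11, 12, 14.
  item 7: 6
  item 11: 4
  item 12: 6
  item 14: 2
Sum = 6 + 4 + 6 + 2 = 18
Mean = 18 / 4 = 4.50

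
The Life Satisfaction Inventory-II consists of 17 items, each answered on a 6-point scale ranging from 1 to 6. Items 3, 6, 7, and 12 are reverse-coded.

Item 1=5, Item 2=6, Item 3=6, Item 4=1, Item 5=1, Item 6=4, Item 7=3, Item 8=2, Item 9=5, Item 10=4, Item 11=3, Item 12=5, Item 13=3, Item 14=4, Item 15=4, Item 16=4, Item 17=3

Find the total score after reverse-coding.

Reverse-coded items use 7 − raw:
  item 3: 7 − 6 = 1
  item 6: 7 − 4 = 3
  item 7: 7 − 3 = 4
  item 12: 7 − 5 = 2
Scored responses: 5, 6, 1, 1, 1, 3, 4, 2, 5, 4, 3, 2, 3, 4, 4, 4, 3
Total = 5 + 6 + 1 + 1 + 1 + 3 + 4 + 2 + 5 + 4 + 3 + 2 + 3 + 4 + 4 + 4 + 3 = 55

55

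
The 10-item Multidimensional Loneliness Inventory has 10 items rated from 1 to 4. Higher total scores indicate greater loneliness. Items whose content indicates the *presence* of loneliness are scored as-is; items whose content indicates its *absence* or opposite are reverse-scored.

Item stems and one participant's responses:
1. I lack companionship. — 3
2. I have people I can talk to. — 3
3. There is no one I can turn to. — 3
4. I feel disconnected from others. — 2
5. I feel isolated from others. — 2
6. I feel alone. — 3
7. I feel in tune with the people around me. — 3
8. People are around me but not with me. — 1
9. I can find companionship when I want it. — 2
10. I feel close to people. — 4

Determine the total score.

22

Items 2, 7, 9, 10 describe the absence/opposite of loneliness → reverse-score.
reversed = (1+4) − raw = 5 − raw.
  item 1: 3
  item 2: 5 − 3 = 2
  item 3: 3
  item 4: 2
  item 5: 2
  item 6: 3
  item 7: 5 − 3 = 2
  item 8: 1
  item 9: 5 − 2 = 3
  item 10: 5 − 4 = 1
Total = 3 + 2 + 3 + 2 + 2 + 3 + 2 + 1 + 3 + 1 = 22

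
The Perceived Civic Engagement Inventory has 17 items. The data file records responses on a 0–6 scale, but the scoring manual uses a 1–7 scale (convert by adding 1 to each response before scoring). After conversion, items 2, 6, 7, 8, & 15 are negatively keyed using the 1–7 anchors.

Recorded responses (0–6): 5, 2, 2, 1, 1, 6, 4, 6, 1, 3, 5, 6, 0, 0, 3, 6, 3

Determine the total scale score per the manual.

59

Convert to 1–7: 6, 3, 3, 2, 2, 7, 5, 7, 2, 4, 6, 7, 1, 1, 4, 7, 4
Reverse-coded (reverse-coded value = 8 − response):
  item 2: 8 − 3 = 5
  item 6: 8 − 7 = 1
  item 7: 8 − 5 = 3
  item 8: 8 − 7 = 1
  item 15: 8 − 4 = 4
Scored: 6, 5, 3, 2, 2, 1, 3, 1, 2, 4, 6, 7, 1, 1, 4, 7, 4
Total = 59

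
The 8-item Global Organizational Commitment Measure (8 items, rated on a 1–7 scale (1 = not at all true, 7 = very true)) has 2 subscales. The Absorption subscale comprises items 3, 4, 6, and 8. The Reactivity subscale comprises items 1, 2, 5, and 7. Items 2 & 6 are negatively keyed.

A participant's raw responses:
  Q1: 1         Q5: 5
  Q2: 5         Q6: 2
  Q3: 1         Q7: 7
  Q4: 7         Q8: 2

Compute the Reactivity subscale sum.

Reactivity items: 1, 2, 5, 7.
Of these, item 2 is negatively keyed; reversed = (1+7) − raw = 8 − raw.
  item 1: 1
  item 2: 8 − 5 = 3
  item 5: 5
  item 7: 7
Sum = 1 + 3 + 5 + 7 = 16

16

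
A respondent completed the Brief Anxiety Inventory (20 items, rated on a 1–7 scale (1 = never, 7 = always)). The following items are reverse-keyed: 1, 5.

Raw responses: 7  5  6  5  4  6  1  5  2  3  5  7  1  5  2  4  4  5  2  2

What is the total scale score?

Reversing items 1 and 5 with 8 − raw:
Total = (8−7) + 5 + 6 + 5 + (8−4) + 6 + 1 + 5 + 2 + 3 + 5 + 7 + 1 + 5 + 2 + 4 + 4 + 5 + 2 + 2
      = 1 + 5 + 6 + 5 + 4 + 6 + 1 + 5 + 2 + 3 + 5 + 7 + 1 + 5 + 2 + 4 + 4 + 5 + 2 + 2 = 75

75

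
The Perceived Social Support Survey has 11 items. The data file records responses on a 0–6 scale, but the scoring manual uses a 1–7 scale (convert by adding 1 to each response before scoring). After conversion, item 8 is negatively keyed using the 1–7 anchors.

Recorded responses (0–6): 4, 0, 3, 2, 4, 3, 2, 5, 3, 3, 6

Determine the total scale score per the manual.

Convert to 1–7: 5, 1, 4, 3, 5, 4, 3, 6, 4, 4, 7
Reverse-coded (reverse-coded value = 8 − response):
  item 8: 8 − 6 = 2
Scored: 5, 1, 4, 3, 5, 4, 3, 2, 4, 4, 7
Total = 42

42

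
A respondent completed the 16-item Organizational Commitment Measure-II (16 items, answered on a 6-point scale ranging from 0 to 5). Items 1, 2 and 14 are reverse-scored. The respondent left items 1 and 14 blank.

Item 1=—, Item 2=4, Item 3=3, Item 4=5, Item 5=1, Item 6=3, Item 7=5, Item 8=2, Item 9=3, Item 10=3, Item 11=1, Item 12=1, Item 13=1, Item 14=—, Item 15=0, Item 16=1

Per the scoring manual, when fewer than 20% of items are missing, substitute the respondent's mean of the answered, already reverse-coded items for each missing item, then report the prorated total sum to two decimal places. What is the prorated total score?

34.29

Reverse-coded (reversed = (0+5) − raw = 5 − raw):
  item 2: 5 − 4 = 1
Completed scored items (14 of 16): 1, 3, 5, 1, 3, 5, 2, 3, 3, 1, 1, 1, 0, 1; sum = 30.
Person mean = 30 / 14 ≈ 2.1429
Prorated total = (30 / 14) × 16 = 34.29 (to 2 dp)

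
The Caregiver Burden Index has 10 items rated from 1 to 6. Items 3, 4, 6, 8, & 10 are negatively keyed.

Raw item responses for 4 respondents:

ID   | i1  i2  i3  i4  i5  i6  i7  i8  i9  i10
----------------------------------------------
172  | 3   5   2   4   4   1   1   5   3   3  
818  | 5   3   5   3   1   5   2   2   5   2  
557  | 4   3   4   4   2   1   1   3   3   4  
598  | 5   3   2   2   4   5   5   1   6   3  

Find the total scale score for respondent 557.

Respondent 557 raw: 4, 3, 4, 4, 2, 1, 1, 3, 3, 4.
Reverse-coded (on a 1–6 scale, reversed = 7 − raw):
  item 1: 4
  item 2: 3
  item 3: 7 − 4 = 3
  item 4: 7 − 4 = 3
  item 5: 2
  item 6: 7 − 1 = 6
  item 7: 1
  item 8: 7 − 3 = 4
  item 9: 3
  item 10: 7 − 4 = 3
Sum = 4 + 3 + 3 + 3 + 2 + 6 + 1 + 4 + 3 + 3 = 32

32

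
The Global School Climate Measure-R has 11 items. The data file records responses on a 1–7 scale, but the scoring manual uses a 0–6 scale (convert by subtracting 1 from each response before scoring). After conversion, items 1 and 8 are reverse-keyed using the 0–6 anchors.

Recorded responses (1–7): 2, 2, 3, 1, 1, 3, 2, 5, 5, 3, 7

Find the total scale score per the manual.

Convert to 0–6: 1, 1, 2, 0, 0, 2, 1, 4, 4, 2, 6
Reverse-coded (reverse-coded value = 6 − response):
  item 1: 6 − 1 = 5
  item 8: 6 − 4 = 2
Scored: 5, 1, 2, 0, 0, 2, 1, 2, 4, 2, 6
Total = 25

25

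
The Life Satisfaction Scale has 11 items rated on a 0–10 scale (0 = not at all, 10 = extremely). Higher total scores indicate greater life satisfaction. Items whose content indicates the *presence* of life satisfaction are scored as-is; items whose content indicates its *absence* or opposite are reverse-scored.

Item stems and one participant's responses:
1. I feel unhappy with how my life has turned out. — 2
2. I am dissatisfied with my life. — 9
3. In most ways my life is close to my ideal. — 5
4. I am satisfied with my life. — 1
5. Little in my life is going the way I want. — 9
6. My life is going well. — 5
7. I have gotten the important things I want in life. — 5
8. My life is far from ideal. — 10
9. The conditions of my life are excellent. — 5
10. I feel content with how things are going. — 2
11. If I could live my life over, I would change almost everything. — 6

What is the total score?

37

Items 1, 2, 5, 8, 11 describe the absence/opposite of life satisfaction → reverse-score.
on a 0–10 scale, reversed = 10 − raw.
  item 1: 10 − 2 = 8
  item 2: 10 − 9 = 1
  item 3: 5
  item 4: 1
  item 5: 10 − 9 = 1
  item 6: 5
  item 7: 5
  item 8: 10 − 10 = 0
  item 9: 5
  item 10: 2
  item 11: 10 − 6 = 4
Total = 8 + 1 + 5 + 1 + 1 + 5 + 5 + 0 + 5 + 2 + 4 = 37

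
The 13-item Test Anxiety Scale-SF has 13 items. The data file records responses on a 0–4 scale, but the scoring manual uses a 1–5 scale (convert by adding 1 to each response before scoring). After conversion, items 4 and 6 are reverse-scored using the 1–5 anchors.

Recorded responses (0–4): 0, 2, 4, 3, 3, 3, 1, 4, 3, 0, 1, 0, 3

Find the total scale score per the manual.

36

Convert to 1–5: 1, 3, 5, 4, 4, 4, 2, 5, 4, 1, 2, 1, 4
Reverse-coded (reverse-coded value = 6 − response):
  item 4: 6 − 4 = 2
  item 6: 6 − 4 = 2
Scored: 1, 3, 5, 2, 4, 2, 2, 5, 4, 1, 2, 1, 4
Total = 36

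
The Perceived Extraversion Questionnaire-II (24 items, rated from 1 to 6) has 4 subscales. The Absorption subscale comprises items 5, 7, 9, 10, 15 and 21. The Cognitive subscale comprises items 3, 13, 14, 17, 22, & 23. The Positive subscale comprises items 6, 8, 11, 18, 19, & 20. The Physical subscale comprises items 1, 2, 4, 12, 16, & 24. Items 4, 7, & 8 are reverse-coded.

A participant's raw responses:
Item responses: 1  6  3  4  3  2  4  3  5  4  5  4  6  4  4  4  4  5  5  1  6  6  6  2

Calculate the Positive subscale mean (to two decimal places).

Positive items: 6, 8, 11, 18, 19, 20.
Of these, item 8 is reverse-coded; reversed = (1+6) − raw = 7 − raw.
  item 6: 2
  item 8: 7 − 3 = 4
  item 11: 5
  item 18: 5
  item 19: 5
  item 20: 1
Sum = 2 + 4 + 5 + 5 + 5 + 1 = 22
Mean = 22 / 6 = 3.67

3.67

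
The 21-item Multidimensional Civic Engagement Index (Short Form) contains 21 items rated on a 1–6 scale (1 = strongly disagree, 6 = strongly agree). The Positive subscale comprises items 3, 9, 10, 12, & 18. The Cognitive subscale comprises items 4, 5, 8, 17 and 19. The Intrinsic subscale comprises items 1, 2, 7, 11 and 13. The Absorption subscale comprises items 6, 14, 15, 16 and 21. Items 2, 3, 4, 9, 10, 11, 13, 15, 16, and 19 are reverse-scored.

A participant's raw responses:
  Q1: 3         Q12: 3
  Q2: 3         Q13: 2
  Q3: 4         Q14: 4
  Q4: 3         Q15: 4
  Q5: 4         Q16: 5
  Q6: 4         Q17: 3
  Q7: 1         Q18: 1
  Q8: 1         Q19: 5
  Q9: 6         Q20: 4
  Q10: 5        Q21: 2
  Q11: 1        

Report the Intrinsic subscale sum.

Intrinsic items: 1, 2, 7, 11, 13.
Of these, items 2, 11, and 13 are reverse-scored; reversed = (1+6) − raw = 7 − raw.
  item 1: 3
  item 2: 7 − 3 = 4
  item 7: 1
  item 11: 7 − 1 = 6
  item 13: 7 − 2 = 5
Sum = 3 + 4 + 1 + 6 + 5 = 19

19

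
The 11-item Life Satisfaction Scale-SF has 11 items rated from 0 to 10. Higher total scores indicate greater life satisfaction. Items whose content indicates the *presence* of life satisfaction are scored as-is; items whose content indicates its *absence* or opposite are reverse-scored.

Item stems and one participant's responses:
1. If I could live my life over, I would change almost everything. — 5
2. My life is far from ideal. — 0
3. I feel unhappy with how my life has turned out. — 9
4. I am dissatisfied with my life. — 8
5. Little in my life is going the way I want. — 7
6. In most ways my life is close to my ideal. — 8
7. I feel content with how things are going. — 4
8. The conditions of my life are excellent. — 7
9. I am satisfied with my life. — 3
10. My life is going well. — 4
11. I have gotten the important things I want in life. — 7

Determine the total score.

54

Items 1, 2, 3, 4, 5 describe the absence/opposite of life satisfaction → reverse-score.
reverse-coded value = 10 − response.
  item 1: 10 − 5 = 5
  item 2: 10 − 0 = 10
  item 3: 10 − 9 = 1
  item 4: 10 − 8 = 2
  item 5: 10 − 7 = 3
  item 6: 8
  item 7: 4
  item 8: 7
  item 9: 3
  item 10: 4
  item 11: 7
Total = 5 + 10 + 1 + 2 + 3 + 8 + 4 + 7 + 3 + 4 + 7 = 54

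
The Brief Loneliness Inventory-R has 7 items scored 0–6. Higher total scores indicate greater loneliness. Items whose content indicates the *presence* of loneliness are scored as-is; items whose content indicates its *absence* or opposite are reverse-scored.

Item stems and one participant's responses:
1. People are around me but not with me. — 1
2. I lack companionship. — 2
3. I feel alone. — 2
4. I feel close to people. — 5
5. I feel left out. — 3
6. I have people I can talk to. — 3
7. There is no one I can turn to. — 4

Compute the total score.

Items 4, 6 describe the absence/opposite of loneliness → reverse-score.
on a 0–6 scale, reversed = 6 − raw.
  item 1: 1
  item 2: 2
  item 3: 2
  item 4: 6 − 5 = 1
  item 5: 3
  item 6: 6 − 3 = 3
  item 7: 4
Total = 1 + 2 + 2 + 1 + 3 + 3 + 4 = 16

16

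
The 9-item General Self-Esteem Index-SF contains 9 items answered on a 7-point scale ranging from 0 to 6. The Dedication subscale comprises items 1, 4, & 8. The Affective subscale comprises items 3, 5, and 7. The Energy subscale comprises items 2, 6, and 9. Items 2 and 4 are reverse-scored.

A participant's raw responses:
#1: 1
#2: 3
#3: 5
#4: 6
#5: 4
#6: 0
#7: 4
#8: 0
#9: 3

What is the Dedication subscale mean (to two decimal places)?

0.33

Dedication items: 1, 4, 8.
Of these, item 4 is reverse-scored; reverse-coded value = 6 − response.
  item 1: 1
  item 4: 6 − 6 = 0
  item 8: 0
Sum = 1 + 0 + 0 = 1
Mean = 1 / 3 = 0.33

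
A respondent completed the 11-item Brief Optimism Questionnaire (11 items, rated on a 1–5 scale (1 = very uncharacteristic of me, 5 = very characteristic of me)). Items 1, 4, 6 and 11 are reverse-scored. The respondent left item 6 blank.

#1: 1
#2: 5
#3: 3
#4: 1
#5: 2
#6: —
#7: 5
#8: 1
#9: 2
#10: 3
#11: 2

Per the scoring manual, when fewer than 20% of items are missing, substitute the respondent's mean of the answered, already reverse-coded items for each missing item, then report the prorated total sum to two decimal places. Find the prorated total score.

38.50

Reverse-coded (reversed = (1+5) − raw = 6 − raw):
  item 1: 6 − 1 = 5
  item 4: 6 − 1 = 5
  item 11: 6 − 2 = 4
Completed scored items (10 of 11): 5, 5, 3, 5, 2, 5, 1, 2, 3, 4; sum = 35.
Person mean = 35 / 10 ≈ 3.5000
Prorated total = (35 / 10) × 11 = 38.50 (to 2 dp)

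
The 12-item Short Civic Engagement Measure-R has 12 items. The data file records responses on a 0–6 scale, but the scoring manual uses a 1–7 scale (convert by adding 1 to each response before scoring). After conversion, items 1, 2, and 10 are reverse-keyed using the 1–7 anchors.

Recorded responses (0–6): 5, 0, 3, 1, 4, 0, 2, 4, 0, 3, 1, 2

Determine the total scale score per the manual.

Convert to 1–7: 6, 1, 4, 2, 5, 1, 3, 5, 1, 4, 2, 3
Reverse-coded (on a 1–7 scale, reversed = 8 − raw):
  item 1: 8 − 6 = 2
  item 2: 8 − 1 = 7
  item 10: 8 − 4 = 4
Scored: 2, 7, 4, 2, 5, 1, 3, 5, 1, 4, 2, 3
Total = 39

39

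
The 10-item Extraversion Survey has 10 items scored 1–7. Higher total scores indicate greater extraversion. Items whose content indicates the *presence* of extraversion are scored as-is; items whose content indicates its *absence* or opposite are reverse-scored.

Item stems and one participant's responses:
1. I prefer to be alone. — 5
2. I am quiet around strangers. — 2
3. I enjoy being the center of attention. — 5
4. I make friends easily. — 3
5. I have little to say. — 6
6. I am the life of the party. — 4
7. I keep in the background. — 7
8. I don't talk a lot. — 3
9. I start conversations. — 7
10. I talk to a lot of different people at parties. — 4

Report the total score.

40

Items 1, 2, 5, 7, 8 describe the absence/opposite of extraversion → reverse-score.
reversed = (1+7) − raw = 8 − raw.
  item 1: 8 − 5 = 3
  item 2: 8 − 2 = 6
  item 3: 5
  item 4: 3
  item 5: 8 − 6 = 2
  item 6: 4
  item 7: 8 − 7 = 1
  item 8: 8 − 3 = 5
  item 9: 7
  item 10: 4
Total = 3 + 6 + 5 + 3 + 2 + 4 + 1 + 5 + 7 + 4 = 40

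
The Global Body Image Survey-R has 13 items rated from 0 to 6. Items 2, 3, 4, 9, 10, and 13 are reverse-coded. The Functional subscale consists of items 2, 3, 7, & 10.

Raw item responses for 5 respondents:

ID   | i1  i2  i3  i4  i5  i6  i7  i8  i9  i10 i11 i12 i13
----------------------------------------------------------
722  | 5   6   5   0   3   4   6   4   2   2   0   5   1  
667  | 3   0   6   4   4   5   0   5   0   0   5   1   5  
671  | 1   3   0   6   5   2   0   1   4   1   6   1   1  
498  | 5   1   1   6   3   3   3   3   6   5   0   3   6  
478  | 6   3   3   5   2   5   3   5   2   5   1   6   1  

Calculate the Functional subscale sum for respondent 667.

Respondent 667 raw: 3, 0, 6, 4, 4, 5, 0, 5, 0, 0, 5, 1, 5.
Functional items: 2, 3, 7, 10.
Reverse-coded (reversed = (0+6) − raw = 6 − raw):
  item 2: 6 − 0 = 6
  item 3: 6 − 6 = 0
  item 7: 0
  item 10: 6 − 0 = 6
Sum = 6 + 0 + 0 + 6 = 12

12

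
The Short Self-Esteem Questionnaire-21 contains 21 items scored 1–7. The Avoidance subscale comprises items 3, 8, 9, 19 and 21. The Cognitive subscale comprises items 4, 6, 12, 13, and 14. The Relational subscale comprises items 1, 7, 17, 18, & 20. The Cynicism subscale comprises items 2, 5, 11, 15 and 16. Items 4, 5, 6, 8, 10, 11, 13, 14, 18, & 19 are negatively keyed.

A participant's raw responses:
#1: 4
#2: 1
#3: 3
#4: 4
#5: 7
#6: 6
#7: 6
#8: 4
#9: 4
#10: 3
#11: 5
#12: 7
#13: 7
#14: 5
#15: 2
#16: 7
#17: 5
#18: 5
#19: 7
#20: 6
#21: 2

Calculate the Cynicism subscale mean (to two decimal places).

2.80

Cynicism items: 2, 5, 11, 15, 16.
Of these, items 5 and 11 are negatively keyed; reverse-coded value = 8 − response.
  item 2: 1
  item 5: 8 − 7 = 1
  item 11: 8 − 5 = 3
  item 15: 2
  item 16: 7
Sum = 1 + 1 + 3 + 2 + 7 = 14
Mean = 14 / 5 = 2.80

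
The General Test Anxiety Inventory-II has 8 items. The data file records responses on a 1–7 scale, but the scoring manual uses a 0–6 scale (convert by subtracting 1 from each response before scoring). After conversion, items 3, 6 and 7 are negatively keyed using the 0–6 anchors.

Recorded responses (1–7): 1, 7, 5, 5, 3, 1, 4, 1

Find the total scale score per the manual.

23

Convert to 0–6: 0, 6, 4, 4, 2, 0, 3, 0
Reverse-coded (on a 0–6 scale, reversed = 6 − raw):
  item 3: 6 − 4 = 2
  item 6: 6 − 0 = 6
  item 7: 6 − 3 = 3
Scored: 0, 6, 2, 4, 2, 6, 3, 0
Total = 23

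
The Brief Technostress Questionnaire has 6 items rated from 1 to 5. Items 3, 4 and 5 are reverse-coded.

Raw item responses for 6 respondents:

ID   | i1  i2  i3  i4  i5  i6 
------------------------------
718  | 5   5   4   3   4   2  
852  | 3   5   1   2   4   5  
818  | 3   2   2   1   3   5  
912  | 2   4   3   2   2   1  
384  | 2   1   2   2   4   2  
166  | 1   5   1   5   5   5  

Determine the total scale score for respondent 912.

18

Respondent 912 raw: 2, 4, 3, 2, 2, 1.
Reverse-coded (reverse-coded value = 6 − response):
  item 1: 2
  item 2: 4
  item 3: 6 − 3 = 3
  item 4: 6 − 2 = 4
  item 5: 6 − 2 = 4
  item 6: 1
Sum = 2 + 4 + 3 + 4 + 4 + 1 = 18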